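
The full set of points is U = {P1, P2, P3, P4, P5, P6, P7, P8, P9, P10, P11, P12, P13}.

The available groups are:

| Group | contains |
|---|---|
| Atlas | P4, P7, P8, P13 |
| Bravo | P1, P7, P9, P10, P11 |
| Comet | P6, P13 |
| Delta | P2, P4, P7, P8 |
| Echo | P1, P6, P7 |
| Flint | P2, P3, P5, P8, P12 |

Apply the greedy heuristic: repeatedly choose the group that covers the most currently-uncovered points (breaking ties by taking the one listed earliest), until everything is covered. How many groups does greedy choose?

Greedy: pick Bravo (covers 5 new) → pick Flint (covers 5 new) → pick Atlas (covers 2 new) → pick Comet (covers 1 new). Total picks: 4.

4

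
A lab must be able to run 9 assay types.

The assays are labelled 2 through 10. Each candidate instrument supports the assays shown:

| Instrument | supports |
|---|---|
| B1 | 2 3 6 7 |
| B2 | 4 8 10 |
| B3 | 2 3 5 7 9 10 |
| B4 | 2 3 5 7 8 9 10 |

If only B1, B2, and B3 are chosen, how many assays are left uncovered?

0

Union of B1, B2, B3 = {2, 3, 4, 5, 6, 7, 8, 9, 10} — that's every assay, so 0 are uncovered.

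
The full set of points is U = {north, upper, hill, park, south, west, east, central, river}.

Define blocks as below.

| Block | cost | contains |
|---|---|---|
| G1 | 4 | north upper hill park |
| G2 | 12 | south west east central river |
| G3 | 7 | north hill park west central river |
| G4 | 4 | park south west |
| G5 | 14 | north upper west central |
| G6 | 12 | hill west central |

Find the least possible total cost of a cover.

16

G1, G2 together cover every point (G1 ∪ G2 = {north, upper, hill, park, south, west, east, central, river}); total cost 4 + 12 = 16.
The greedy pick G1, G4, G3, G2 costs 27; no covering selection beats 16.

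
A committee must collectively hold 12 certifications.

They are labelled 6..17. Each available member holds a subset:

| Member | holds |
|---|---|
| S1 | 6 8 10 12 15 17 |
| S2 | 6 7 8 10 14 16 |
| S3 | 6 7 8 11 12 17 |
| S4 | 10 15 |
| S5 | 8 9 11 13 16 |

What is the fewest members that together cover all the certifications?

3

Take {S1, S2, S5}. Their union is {6, 7, 8, 9, 10, 11, 12, 13, 14, 15, 16, 17}, which is all 12 certifications.
Only S5 contains 9, so S5 is forced; the remaining 7 certifications need at least 2 more members (each remaining member adds at most 5) — so at least 3 members are needed, and 3 is optimal.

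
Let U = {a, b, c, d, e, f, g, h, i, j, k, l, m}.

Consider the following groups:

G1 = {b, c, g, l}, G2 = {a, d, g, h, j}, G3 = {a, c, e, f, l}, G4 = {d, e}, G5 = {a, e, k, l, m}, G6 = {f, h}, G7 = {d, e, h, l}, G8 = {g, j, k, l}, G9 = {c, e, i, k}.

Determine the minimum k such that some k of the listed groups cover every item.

G1, G2, G3, G5, and G9 cover everything between them: the union {a, b, c, d, e, f, g, h, i, j, k, l, m} is all of U.
No 4 of the 9 groups cover everything (all 126 combinations miss at least one item), so 5 is optimal.

5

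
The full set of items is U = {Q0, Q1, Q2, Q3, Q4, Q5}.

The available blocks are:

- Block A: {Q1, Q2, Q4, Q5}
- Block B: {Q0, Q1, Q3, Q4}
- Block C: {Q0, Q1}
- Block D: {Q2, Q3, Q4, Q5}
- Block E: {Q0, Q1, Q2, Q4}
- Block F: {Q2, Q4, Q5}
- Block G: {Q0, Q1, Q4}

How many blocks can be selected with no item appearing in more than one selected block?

2

C, D are pairwise disjoint (C={Q0,Q1}; D={Q2,Q3,Q4,Q5}).
Every remaining block overlaps one of these, and no 3 of the listed blocks are pairwise disjoint, so 2 is the maximum.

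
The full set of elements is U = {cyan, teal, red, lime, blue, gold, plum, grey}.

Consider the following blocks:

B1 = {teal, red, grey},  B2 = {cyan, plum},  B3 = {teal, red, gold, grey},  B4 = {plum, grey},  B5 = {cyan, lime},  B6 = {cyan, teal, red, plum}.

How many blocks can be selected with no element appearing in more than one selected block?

B1, B5 are pairwise disjoint (B1={teal,red,grey}; B5={cyan,lime}).
Every remaining block overlaps one of these, and no 3 of the listed blocks are pairwise disjoint, so 2 is the maximum.

2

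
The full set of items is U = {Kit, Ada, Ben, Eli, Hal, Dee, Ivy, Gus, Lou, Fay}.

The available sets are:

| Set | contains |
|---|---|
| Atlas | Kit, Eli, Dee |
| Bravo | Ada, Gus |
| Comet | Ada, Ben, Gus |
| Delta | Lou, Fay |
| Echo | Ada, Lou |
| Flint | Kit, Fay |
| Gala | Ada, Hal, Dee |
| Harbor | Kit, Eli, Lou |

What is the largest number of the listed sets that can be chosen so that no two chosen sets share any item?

Atlas, Comet, Delta are pairwise disjoint (Atlas={Kit,Eli,Dee}; Comet={Ada,Ben,Gus}; Delta={Lou,Fay}).
Every remaining set overlaps one of these, and no 4 of the listed sets are pairwise disjoint, so 3 is the maximum.

3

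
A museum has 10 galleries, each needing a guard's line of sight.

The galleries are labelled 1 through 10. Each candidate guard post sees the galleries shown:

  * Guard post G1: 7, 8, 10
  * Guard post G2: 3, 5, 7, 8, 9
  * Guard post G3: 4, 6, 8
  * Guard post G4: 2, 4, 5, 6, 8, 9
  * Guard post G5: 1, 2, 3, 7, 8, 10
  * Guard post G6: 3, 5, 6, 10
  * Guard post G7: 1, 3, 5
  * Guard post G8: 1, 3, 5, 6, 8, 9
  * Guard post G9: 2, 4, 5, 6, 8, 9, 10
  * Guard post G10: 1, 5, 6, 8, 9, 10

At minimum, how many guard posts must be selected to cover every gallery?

Take {G4, G5}. Their union is {1, 2, 3, 4, 5, 6, 7, 8, 9, 10}, which is all 10 galleries.
No single guard post has all 10 galleries (the largest, G9, has 7), so 2 is optimal.

2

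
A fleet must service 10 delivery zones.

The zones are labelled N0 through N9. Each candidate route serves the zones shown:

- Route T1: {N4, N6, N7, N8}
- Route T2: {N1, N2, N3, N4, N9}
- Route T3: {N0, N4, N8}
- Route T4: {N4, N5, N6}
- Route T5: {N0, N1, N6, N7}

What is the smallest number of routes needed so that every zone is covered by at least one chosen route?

T1 and T2 and T3 and T4 together: T1 ∪ T2 ∪ T3 ∪ T4 = {N0, N1, N2, N3, N4, N5, N6, N7, N8, N9} — every zone is covered.
No 3 of the 5 routes cover everything (all 10 combinations miss at least one zone), so 4 is optimal.

4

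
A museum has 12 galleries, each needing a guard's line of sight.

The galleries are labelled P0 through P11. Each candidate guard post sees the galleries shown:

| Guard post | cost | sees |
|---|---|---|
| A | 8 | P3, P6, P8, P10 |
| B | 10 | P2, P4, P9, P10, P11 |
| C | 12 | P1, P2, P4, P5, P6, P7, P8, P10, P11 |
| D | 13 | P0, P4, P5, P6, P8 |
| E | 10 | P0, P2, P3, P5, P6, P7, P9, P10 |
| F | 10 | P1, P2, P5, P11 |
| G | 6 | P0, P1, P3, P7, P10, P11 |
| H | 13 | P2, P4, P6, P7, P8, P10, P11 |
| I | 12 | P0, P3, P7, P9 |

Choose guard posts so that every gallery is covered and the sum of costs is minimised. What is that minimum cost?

22

C, E together cover every gallery (C ∪ E = {P0, P1, P2, P3, P4, P5, P6, P7, P8, P9, P10, P11}); total cost 12 + 10 = 22.
The greedy pick G, C, B costs 28; no covering selection beats 22.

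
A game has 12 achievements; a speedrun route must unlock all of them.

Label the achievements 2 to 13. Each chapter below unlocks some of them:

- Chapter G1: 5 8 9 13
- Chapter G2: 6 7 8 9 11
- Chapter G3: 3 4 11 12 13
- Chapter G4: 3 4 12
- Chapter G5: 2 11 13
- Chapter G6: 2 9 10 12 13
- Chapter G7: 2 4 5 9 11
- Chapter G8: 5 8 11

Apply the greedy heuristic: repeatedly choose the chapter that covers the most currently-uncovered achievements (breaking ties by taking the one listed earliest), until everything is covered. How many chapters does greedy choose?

4

Greedy: pick G2 (covers 5 new) → pick G3 (covers 4 new) → pick G6 (covers 2 new) → pick G1 (covers 1 new). Total picks: 4.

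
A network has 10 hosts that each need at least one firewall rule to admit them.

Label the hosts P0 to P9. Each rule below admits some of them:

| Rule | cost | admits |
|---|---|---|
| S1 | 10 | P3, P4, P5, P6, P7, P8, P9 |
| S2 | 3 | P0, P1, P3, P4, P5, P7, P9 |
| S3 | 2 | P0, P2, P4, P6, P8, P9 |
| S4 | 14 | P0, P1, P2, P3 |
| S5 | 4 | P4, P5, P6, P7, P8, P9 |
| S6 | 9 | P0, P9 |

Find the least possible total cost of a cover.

5

S2, S3 together cover every host (S2 ∪ S3 = {P0, P1, P2, P3, P4, P5, P6, P7, P8, P9}); total cost 3 + 2 = 5.
No covering selection has total cost below 5.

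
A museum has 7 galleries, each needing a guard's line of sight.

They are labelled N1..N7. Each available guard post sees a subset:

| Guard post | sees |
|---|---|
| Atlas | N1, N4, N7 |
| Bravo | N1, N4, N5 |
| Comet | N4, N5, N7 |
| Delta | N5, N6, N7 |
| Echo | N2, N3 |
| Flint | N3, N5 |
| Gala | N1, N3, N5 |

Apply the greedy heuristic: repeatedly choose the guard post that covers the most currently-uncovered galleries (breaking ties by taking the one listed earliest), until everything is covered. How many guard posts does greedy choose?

3

Greedy: pick Atlas (covers 3 new) → pick Delta (covers 2 new) → pick Echo (covers 2 new). Total picks: 3.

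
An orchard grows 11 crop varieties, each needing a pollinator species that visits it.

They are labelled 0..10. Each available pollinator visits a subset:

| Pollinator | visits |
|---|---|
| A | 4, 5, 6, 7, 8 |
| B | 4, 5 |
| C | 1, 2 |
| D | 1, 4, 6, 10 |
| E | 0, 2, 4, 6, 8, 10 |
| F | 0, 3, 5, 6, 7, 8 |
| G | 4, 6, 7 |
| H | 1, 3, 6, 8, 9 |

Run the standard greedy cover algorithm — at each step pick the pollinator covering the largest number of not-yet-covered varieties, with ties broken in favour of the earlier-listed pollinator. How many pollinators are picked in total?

3

Greedy: pick E (covers 6 new) → pick F (covers 3 new) → pick H (covers 2 new). Total picks: 3.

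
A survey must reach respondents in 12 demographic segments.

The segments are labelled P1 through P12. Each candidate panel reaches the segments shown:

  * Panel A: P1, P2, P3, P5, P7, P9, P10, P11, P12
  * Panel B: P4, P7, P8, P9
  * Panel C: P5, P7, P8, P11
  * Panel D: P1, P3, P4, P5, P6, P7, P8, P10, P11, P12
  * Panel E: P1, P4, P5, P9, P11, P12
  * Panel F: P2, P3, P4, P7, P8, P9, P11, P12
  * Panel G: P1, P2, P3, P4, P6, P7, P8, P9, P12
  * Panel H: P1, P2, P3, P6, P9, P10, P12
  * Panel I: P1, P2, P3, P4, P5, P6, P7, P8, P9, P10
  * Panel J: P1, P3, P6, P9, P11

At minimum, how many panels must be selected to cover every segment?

2

Take {D, G}. Their union is {P1, P2, P3, P4, P5, P6, P7, P8, P9, P10, P11, P12}, which is all 12 segments.
No single panel has all 12 segments (the largest, D, has 10), so 2 is optimal.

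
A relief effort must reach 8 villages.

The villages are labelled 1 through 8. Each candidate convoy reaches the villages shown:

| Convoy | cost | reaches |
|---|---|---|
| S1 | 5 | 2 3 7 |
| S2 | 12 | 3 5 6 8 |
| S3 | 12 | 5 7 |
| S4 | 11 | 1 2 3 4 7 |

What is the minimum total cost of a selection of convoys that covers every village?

S2, S4 together cover every village (S2 ∪ S4 = {1, 2, 3, 4, 5, 6, 7, 8}); total cost 12 + 11 = 23.
The greedy pick S1, S2, S4 costs 28; no covering selection beats 23.

23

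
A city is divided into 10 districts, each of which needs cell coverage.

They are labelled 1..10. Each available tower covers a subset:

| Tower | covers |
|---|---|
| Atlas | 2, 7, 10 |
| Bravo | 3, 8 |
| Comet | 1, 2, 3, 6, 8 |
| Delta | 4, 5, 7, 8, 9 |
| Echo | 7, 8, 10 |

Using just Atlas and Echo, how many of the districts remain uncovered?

6

Union of Atlas, Echo = {2, 7, 8, 10}.
Not covered: 1, 3, 4, 5, 6, 9 — 6 districts.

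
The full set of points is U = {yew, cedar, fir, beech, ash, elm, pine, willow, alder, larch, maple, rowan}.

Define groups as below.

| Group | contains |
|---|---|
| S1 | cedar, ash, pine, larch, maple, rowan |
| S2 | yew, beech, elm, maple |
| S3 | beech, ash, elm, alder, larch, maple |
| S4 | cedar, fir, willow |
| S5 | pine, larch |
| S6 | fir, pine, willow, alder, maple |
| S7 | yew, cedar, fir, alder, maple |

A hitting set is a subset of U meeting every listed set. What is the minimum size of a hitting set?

H = {cedar, beech, pine} meets every group (each contains at least one member of H), and |H| = 3.
The groups S2, S4, S5 are pairwise disjoint, so any hitting set needs a separate point for each — at least 3. Hence 3 is optimal.

3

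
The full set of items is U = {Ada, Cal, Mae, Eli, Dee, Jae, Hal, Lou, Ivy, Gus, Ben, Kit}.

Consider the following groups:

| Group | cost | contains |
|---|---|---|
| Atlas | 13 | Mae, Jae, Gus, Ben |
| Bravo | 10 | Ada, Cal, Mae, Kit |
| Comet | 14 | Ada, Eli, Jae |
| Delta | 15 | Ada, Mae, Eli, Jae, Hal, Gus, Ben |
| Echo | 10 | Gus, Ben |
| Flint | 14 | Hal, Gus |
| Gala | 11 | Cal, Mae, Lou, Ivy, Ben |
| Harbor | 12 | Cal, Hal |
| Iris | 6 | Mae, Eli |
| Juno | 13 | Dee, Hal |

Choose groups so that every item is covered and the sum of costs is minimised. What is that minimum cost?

Bravo, Delta, Gala, Juno together cover every item (Bravo ∪ Delta ∪ Gala ∪ Juno = {Ada, Cal, Mae, Eli, Dee, Jae, Hal, Lou, Ivy, Gus, Ben, Kit}); total cost 10 + 15 + 11 + 13 = 49.
No covering selection has total cost below 49.

49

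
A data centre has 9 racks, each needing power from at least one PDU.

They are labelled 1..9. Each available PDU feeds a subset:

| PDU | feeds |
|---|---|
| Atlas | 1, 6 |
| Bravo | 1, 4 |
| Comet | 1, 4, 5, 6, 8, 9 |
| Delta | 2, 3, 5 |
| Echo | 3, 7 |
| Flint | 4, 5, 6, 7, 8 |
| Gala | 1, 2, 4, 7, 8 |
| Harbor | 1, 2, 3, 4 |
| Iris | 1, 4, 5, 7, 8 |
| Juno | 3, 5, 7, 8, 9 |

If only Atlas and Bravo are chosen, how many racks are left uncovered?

Union of Atlas, Bravo = {1, 4, 6}.
Not covered: 2, 3, 5, 7, 8, 9 — 6 racks.

6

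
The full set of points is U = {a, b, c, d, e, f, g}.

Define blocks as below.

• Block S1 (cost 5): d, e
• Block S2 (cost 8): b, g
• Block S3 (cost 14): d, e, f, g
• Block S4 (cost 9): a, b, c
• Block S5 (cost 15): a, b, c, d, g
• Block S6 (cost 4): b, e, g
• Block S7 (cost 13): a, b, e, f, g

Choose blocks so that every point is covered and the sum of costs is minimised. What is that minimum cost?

S3, S4 together cover every point (S3 ∪ S4 = {a, b, c, d, e, f, g}); total cost 14 + 9 = 23.
The greedy pick S6, S4, S1, S7 costs 31; no covering selection beats 23.

23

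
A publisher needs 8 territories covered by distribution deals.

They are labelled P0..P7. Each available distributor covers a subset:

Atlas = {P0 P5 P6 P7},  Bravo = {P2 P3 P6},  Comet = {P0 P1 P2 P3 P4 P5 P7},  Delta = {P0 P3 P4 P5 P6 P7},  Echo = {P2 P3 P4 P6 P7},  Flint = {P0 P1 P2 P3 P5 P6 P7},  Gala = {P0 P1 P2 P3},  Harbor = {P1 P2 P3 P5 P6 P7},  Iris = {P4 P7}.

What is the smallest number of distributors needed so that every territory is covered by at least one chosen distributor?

2

Take {Comet, Echo}. Their union is {P0, P1, P2, P3, P4, P5, P6, P7}, which is all 8 territories.
No single distributor has all 8 territories (the largest, Comet, has 7), so 2 is optimal.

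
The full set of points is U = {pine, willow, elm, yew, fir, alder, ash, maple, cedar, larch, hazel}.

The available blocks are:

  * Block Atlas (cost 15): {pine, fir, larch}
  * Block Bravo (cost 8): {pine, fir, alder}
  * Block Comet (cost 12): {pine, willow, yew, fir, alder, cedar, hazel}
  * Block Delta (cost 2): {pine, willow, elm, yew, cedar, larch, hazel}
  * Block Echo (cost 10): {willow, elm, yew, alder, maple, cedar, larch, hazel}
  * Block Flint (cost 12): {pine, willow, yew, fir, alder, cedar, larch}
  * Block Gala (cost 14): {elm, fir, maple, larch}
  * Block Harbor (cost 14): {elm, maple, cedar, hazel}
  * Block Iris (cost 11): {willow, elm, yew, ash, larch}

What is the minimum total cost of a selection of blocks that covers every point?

29

Bravo, Echo, Iris together cover every point (Bravo ∪ Echo ∪ Iris = {pine, willow, elm, yew, fir, alder, ash, maple, cedar, larch, hazel}); total cost 8 + 10 + 11 = 29.
The greedy pick Delta, Bravo, Echo, Iris costs 31; no covering selection beats 29.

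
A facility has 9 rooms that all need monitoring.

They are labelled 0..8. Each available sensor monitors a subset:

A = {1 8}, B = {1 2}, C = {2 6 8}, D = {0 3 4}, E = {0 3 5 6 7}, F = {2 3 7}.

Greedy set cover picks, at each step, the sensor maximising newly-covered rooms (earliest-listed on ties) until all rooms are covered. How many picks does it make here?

Greedy: pick E (covers 5 new) → pick A (covers 2 new) → pick B (covers 1 new) → pick D (covers 1 new). Total picks: 4.

4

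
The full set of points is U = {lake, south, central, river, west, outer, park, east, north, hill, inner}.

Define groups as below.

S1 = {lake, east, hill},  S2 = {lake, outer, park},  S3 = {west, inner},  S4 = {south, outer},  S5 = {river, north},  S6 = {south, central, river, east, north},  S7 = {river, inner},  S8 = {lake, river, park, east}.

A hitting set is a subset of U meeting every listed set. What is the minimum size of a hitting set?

Take H = {lake, river, outer, inner}. Each listed group contains at least one of these, so H is a hitting set of size 4.
The groups S1, S3, S4, S5 are pairwise disjoint, so any hitting set needs a separate point for each — at least 4. Hence 4 is optimal.

4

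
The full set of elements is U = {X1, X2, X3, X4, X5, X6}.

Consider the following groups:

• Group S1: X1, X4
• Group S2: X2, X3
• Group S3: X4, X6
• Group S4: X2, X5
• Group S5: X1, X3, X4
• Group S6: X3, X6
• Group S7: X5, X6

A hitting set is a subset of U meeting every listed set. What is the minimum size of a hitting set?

3

H = {X3, X4, X5} meets every group (each contains at least one member of H), and |H| = 3.
The groups S1, S2, S7 are pairwise disjoint, so any hitting set needs a separate element for each — at least 3. Hence 3 is optimal.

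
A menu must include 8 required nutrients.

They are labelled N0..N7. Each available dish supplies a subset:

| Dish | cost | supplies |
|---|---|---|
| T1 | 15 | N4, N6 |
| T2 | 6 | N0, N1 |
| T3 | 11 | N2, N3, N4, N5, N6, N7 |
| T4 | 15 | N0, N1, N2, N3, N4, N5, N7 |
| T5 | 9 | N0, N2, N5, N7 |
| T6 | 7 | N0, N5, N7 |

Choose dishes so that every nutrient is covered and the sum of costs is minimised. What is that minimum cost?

17

T2, T3 together cover every nutrient (T2 ∪ T3 = {N0, N1, N2, N3, N4, N5, N6, N7}); total cost 6 + 11 = 17.
No covering selection has total cost below 17.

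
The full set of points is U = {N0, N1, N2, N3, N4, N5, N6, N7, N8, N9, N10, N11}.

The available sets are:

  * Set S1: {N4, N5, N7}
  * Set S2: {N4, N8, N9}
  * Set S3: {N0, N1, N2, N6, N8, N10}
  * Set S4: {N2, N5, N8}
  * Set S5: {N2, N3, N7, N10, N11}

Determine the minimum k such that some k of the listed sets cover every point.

4

S1 and S2 and S3 and S5 together: S1 ∪ S2 ∪ S3 ∪ S5 = {N0, N1, N2, N3, N4, N5, N6, N7, N8, N9, N10, N11} — every point is covered.
No 3 of the 5 sets cover everything (all 10 combinations miss at least one point), so 4 is optimal.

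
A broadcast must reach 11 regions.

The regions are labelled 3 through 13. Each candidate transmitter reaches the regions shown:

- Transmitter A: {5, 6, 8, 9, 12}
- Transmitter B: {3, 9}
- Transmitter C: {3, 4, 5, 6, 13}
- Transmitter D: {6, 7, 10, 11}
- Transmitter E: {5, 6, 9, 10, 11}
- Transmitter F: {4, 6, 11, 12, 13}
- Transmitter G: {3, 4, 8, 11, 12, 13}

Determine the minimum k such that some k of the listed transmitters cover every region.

3

D and E and G together: D ∪ E ∪ G = {3, 4, 5, 6, 7, 8, 9, 10, 11, 12, 13} — every region is covered.
Only D contains 7, so D is forced; the remaining 7 regions need at least 2 more transmitters (each remaining transmitter adds at most 5) — so at least 3 transmitters are needed, and 3 is optimal.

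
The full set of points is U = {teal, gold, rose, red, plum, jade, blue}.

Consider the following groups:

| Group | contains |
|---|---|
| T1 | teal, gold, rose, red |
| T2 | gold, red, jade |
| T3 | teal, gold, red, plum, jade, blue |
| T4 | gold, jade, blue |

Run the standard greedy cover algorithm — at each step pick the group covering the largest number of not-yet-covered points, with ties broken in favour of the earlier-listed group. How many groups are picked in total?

Greedy: pick T3 (covers 6 new) → pick T1 (covers 1 new). Total picks: 2.

2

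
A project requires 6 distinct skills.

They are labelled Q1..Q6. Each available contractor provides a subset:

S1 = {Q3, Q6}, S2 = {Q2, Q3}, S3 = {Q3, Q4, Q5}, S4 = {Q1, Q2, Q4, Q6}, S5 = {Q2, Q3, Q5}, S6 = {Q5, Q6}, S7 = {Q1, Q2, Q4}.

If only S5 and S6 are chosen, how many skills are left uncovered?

Union of S5, S6 = {Q2, Q3, Q5, Q6}.
Not covered: Q1, Q4 — 2 skills.

2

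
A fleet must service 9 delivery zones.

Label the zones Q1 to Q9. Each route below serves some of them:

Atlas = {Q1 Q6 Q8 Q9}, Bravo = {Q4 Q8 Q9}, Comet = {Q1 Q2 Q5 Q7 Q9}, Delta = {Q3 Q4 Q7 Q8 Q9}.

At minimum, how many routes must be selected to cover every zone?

Atlas and Comet and Delta together: Atlas ∪ Comet ∪ Delta = {Q1, Q2, Q3, Q4, Q5, Q6, Q7, Q8, Q9} — every zone is covered.
Only Comet contains Q2, so Comet is forced; the remaining 4 zones need at least 2 more routes (each remaining route adds at most 3) — so at least 3 routes are needed, and 3 is optimal.

3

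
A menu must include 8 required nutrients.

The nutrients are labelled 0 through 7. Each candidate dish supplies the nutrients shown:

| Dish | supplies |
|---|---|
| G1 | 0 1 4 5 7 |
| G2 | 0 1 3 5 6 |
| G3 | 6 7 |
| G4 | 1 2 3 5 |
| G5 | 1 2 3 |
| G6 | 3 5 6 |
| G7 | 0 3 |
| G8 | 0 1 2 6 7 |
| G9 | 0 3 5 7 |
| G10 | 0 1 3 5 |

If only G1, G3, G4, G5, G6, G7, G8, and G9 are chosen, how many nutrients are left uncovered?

Union of G1, G3, G4, G5, G6, G7, G8, G9 = {0, 1, 2, 3, 4, 5, 6, 7} — that's every nutrient, so 0 are uncovered.

0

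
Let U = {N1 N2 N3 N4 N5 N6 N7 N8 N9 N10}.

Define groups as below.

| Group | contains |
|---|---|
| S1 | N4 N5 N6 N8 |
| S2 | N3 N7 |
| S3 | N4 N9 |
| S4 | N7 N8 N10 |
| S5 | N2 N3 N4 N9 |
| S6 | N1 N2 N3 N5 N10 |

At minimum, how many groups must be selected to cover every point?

Take {S1, S4, S5, S6}. Their union is {N1, N2, N3, N4, N5, N6, N7, N8, N9, N10}, which is all 10 points.
No 3 of the 6 groups cover everything (all 20 combinations miss at least one point), so 4 is optimal.

4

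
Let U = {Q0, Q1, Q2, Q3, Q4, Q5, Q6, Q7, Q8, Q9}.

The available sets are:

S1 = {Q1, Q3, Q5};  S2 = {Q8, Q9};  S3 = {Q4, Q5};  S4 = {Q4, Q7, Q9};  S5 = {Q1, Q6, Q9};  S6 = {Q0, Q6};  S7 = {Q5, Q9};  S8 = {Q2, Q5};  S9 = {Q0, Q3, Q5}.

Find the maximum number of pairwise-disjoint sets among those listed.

3

S2, S3, S6 are pairwise disjoint (S2={Q8,Q9}; S3={Q4,Q5}; S6={Q0,Q6}).
Every remaining set overlaps one of these, and no 4 of the listed sets are pairwise disjoint, so 3 is the maximum.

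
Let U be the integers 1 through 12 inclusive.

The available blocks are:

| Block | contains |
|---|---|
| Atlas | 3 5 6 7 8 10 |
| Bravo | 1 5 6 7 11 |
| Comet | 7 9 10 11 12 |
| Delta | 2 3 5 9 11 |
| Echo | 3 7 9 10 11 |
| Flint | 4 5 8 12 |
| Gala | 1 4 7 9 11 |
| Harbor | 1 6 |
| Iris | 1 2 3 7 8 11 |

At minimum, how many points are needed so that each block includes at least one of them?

3

Take H = {4, 6, 11}. Each listed block contains at least one of these, so H is a hitting set of size 3.
The blocks Echo, Flint, Harbor are pairwise disjoint, so any hitting set needs a separate point for each — at least 3. Hence 3 is optimal.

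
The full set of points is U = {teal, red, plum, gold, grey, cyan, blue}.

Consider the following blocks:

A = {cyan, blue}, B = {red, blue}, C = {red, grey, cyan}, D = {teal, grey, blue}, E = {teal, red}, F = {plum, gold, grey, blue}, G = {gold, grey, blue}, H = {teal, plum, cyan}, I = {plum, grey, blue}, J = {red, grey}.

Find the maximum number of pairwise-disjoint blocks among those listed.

E, F are pairwise disjoint (E={teal,red}; F={plum,gold,grey,blue}).
Every remaining block overlaps one of these, and no 3 of the listed blocks are pairwise disjoint, so 2 is the maximum.

2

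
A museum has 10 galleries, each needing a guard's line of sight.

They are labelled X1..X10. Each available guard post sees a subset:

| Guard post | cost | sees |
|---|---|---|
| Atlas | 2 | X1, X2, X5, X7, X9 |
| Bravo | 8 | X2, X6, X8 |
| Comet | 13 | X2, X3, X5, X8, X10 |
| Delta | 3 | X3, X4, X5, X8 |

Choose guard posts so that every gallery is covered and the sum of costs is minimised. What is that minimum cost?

26

Atlas, Bravo, Comet, Delta together cover every gallery (Atlas ∪ Bravo ∪ Comet ∪ Delta = {X1, X2, X3, X4, X5, X6, X7, X8, X9, X10}); total cost 2 + 8 + 13 + 3 = 26.
No covering selection has total cost below 26.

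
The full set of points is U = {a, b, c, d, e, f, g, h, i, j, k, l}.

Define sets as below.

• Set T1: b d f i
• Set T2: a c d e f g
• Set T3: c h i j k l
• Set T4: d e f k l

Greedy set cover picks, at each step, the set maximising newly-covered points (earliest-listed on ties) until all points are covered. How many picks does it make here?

3

Greedy: pick T2 (covers 6 new) → pick T3 (covers 5 new) → pick T1 (covers 1 new). Total picks: 3.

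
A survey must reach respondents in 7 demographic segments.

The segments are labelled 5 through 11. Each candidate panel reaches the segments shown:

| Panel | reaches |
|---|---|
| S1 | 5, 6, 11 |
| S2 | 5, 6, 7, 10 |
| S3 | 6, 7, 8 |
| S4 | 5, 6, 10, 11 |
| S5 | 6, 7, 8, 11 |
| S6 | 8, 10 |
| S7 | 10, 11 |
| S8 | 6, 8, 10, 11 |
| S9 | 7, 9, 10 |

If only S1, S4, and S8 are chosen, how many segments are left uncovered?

2

Union of S1, S4, S8 = {5, 6, 8, 10, 11}.
Not covered: 7, 9 — 2 segments.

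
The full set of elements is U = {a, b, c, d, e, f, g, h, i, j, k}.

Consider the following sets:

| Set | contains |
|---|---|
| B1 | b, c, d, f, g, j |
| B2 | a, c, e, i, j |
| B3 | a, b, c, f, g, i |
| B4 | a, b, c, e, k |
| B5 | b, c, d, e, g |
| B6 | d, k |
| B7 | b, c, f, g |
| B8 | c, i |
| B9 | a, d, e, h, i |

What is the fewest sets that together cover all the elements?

Take {B1, B6, B9}. Their union is {a, b, c, d, e, f, g, h, i, j, k}, which is all 11 elements.
Only B9 contains h, so B9 is forced; the remaining 6 elements need at least 2 more sets (each remaining set adds at most 5) — so at least 3 sets are needed, and 3 is optimal.

3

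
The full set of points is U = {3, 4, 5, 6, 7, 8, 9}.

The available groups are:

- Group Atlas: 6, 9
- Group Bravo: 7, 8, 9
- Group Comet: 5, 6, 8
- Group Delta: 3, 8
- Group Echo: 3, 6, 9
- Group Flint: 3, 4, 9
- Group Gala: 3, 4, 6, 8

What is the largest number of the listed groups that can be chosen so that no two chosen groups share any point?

Atlas, Delta are pairwise disjoint (Atlas={6,9}; Delta={3,8}).
Every remaining group overlaps one of these, and no 3 of the listed groups are pairwise disjoint, so 2 is the maximum.

2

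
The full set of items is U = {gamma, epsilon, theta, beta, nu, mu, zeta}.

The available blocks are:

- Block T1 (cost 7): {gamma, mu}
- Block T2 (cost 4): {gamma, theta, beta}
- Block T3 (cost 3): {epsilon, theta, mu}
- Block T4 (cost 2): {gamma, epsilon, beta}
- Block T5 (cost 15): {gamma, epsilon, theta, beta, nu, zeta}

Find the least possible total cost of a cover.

T3, T5 together cover every item (T3 ∪ T5 = {gamma, epsilon, theta, beta, nu, mu, zeta}); total cost 3 + 15 = 18.
The greedy pick T4, T3, T5 costs 20; no covering selection beats 18.

18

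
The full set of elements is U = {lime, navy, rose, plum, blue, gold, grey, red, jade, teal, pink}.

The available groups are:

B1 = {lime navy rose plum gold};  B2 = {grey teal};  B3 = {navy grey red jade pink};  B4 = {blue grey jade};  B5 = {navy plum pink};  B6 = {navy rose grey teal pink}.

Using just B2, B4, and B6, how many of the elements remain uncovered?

4

Union of B2, B4, B6 = {navy, rose, blue, grey, jade, teal, pink}.
Not covered: lime, plum, gold, red — 4 elements.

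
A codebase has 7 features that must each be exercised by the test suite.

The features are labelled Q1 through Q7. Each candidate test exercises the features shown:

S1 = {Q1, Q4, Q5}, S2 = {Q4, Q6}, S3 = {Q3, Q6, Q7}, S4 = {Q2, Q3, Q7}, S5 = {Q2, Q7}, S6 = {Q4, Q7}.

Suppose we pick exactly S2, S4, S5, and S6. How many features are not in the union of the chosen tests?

Union of S2, S4, S5, S6 = {Q2, Q3, Q4, Q6, Q7}.
Not covered: Q1, Q5 — 2 features.

2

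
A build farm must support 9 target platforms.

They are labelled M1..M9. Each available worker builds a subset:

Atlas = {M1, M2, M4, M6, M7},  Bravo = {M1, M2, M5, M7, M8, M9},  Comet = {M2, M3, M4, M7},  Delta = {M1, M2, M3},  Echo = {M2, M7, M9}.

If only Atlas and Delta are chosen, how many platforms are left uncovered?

3

Union of Atlas, Delta = {M1, M2, M3, M4, M6, M7}.
Not covered: M5, M8, M9 — 3 platforms.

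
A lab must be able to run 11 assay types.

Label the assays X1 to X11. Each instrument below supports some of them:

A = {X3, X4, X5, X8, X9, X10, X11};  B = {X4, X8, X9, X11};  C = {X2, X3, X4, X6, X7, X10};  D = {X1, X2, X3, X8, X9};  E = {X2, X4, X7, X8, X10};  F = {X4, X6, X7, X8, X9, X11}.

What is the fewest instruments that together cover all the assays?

3

A and C and D together: A ∪ C ∪ D = {X1, X2, X3, X4, X5, X6, X7, X8, X9, X10, X11} — every assay is covered.
Only D contains X1, so D is forced; the remaining 6 assays need at least 2 more instruments (each remaining instrument adds at most 4) — so at least 3 instruments are needed, and 3 is optimal.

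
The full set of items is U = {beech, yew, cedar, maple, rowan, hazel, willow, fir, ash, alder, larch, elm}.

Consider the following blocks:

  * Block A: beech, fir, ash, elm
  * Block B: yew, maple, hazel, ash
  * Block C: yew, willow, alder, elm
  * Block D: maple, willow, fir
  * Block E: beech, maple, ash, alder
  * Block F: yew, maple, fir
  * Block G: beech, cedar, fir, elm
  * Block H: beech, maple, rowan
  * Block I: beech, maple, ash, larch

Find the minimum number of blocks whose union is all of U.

5

B and C and G and H and I together: B ∪ C ∪ G ∪ H ∪ I = {beech, yew, cedar, maple, rowan, hazel, willow, fir, ash, alder, larch, elm} — every item is covered.
No 4 of the 9 blocks cover everything (all 126 combinations miss at least one item), so 5 is optimal.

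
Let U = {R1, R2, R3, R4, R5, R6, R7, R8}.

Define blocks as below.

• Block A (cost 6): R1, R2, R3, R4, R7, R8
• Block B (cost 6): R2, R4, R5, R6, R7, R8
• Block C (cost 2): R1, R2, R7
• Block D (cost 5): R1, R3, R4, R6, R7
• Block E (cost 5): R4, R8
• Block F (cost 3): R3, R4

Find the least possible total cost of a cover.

11

B, C, F together cover every item (B ∪ C ∪ F = {R1, R2, R3, R4, R5, R6, R7, R8}); total cost 6 + 2 + 3 = 11.
No covering selection has total cost below 11.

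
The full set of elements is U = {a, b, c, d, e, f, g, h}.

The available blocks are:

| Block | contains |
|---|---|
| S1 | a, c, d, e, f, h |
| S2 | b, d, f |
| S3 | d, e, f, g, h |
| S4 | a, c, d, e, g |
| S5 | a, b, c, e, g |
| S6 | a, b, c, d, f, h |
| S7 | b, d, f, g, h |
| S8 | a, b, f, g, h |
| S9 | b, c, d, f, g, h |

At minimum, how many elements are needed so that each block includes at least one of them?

Take T = {a, d}. Each listed block contains at least one of these, so T is a hitting set of size 2.
No single element lies in every block, so at least 2 are needed and 2 is optimal.

2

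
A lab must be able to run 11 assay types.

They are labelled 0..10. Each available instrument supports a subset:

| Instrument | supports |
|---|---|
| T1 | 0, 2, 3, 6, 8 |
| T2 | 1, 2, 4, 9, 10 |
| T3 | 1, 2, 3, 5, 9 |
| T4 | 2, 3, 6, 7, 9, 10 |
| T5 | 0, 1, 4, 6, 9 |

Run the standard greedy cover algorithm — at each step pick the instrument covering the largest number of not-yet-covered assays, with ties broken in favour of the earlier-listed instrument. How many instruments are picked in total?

4

Greedy: pick T4 (covers 6 new) → pick T5 (covers 3 new) → pick T1 (covers 1 new) → pick T3 (covers 1 new). Total picks: 4.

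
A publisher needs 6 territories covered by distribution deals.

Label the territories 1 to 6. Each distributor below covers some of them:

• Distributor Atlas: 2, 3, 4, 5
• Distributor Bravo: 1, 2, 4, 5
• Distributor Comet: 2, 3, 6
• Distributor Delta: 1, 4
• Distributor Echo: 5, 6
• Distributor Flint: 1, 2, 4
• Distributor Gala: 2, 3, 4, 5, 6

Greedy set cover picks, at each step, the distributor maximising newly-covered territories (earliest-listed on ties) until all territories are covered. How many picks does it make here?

Greedy: pick Gala (covers 5 new) → pick Bravo (covers 1 new). Total picks: 2.

2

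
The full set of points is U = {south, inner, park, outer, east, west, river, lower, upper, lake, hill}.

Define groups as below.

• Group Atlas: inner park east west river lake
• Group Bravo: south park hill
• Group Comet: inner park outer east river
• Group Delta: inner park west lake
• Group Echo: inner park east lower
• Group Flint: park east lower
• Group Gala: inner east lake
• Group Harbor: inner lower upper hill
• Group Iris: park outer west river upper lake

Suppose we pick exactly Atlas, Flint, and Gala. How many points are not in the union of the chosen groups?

4

Union of Atlas, Flint, Gala = {inner, park, east, west, river, lower, lake}.
Not covered: south, outer, upper, hill — 4 points.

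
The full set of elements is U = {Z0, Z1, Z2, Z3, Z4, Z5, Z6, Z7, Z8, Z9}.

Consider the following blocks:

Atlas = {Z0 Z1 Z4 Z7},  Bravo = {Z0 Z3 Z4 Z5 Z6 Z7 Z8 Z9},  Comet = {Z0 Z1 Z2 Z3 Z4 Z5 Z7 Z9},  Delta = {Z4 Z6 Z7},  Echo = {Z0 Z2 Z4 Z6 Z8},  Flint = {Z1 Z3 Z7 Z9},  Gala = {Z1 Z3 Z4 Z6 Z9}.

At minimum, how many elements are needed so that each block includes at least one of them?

2

H = {Z3, Z4} meets every block (each contains at least one member of H), and |H| = 2.
The blocks Echo, Flint are pairwise disjoint, so any hitting set needs a separate element for each — at least 2. Hence 2 is optimal.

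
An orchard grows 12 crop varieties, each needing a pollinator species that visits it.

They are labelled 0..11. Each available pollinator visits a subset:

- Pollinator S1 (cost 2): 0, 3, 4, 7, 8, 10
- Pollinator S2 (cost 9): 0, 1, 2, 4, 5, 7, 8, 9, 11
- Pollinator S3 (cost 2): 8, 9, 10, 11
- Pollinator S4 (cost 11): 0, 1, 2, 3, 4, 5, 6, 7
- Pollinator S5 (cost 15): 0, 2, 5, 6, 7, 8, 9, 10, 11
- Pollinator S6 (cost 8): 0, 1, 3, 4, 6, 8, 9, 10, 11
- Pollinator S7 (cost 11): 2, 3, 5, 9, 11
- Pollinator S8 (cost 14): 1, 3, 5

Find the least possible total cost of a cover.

13

S3, S4 together cover every variety (S3 ∪ S4 = {0, 1, 2, 3, 4, 5, 6, 7, 8, 9, 10, 11}); total cost 2 + 11 = 13.
The greedy pick S1, S3, S4 costs 15; no covering selection beats 13.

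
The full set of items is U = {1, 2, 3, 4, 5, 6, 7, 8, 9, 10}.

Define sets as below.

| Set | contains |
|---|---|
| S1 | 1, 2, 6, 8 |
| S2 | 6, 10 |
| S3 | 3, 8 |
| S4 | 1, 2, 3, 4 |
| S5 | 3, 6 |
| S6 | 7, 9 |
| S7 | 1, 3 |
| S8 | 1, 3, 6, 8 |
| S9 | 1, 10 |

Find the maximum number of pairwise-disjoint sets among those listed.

S2, S4, S6 are pairwise disjoint (S2={6,10}; S4={1,2,3,4}; S6={7,9}).
Every remaining set overlaps one of these, and no 4 of the listed sets are pairwise disjoint, so 3 is the maximum.

3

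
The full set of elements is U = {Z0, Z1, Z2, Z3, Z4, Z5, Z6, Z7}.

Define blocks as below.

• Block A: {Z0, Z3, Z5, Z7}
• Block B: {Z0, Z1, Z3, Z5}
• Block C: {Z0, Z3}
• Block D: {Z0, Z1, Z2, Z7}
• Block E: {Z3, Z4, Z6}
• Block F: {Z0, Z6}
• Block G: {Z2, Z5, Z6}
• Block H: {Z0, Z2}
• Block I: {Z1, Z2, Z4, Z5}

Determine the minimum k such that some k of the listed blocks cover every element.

A, F, and I cover everything between them: the union {Z0, Z1, Z2, Z3, Z4, Z5, Z6, Z7} is all of U.
No 2 of the 9 blocks cover everything (all 36 combinations miss at least one element), so 3 is optimal.

3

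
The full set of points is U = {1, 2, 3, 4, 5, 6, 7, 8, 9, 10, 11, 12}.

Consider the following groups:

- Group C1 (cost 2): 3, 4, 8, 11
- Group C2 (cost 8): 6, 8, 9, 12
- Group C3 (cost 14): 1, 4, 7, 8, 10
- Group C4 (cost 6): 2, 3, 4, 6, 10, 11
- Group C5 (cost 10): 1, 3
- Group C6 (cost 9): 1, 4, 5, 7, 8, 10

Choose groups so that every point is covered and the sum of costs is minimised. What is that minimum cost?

23

C2, C4, C6 together cover every point (C2 ∪ C4 ∪ C6 = {1, 2, 3, 4, 5, 6, 7, 8, 9, 10, 11, 12}); total cost 8 + 6 + 9 = 23.
The greedy pick C1, C4, C6, C2 costs 25; no covering selection beats 23.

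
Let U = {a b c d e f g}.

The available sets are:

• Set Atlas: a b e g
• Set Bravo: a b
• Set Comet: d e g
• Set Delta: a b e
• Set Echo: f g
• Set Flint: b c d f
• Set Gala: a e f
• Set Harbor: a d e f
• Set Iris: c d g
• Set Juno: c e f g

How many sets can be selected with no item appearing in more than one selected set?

2

Bravo, Iris are pairwise disjoint (Bravo={a,b}; Iris={c,d,g}).
Every remaining set overlaps one of these, and no 3 of the listed sets are pairwise disjoint, so 2 is the maximum.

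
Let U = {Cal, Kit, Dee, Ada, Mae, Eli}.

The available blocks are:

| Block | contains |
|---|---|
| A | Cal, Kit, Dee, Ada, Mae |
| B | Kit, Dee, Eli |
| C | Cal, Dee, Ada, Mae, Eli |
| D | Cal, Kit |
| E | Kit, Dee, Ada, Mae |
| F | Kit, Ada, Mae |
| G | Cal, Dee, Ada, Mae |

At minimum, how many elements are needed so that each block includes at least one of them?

2

Take H = {Kit, Ada}. Each listed block contains at least one of these, so H is a hitting set of size 2.
No single element lies in every block, so at least 2 are needed and 2 is optimal.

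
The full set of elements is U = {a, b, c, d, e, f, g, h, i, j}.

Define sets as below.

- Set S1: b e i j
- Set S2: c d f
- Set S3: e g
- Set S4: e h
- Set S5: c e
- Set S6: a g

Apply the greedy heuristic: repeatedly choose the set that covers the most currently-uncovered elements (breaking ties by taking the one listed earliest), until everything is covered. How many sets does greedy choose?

4

Greedy: pick S1 (covers 4 new) → pick S2 (covers 3 new) → pick S6 (covers 2 new) → pick S4 (covers 1 new). Total picks: 4.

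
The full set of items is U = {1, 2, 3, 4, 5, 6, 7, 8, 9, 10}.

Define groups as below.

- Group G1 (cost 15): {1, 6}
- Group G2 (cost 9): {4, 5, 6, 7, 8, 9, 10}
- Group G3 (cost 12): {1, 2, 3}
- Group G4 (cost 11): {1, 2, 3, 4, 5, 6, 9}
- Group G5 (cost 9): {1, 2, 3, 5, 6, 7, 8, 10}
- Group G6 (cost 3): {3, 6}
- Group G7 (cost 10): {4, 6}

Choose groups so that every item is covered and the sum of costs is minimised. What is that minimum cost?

G2, G5 together cover every item (G2 ∪ G5 = {1, 2, 3, 4, 5, 6, 7, 8, 9, 10}); total cost 9 + 9 = 18.
No covering selection has total cost below 18.

18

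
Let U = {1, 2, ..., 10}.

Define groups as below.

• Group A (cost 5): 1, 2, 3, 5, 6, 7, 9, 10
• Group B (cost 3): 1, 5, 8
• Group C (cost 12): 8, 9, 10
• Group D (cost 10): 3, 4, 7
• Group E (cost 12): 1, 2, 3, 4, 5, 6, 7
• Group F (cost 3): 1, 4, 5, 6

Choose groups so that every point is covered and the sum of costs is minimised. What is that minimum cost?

11

A, B, F together cover every point (A ∪ B ∪ F = {1, 2, 3, 4, 5, 6, 7, 8, 9, 10}); total cost 5 + 3 + 3 = 11.
No covering selection has total cost below 11.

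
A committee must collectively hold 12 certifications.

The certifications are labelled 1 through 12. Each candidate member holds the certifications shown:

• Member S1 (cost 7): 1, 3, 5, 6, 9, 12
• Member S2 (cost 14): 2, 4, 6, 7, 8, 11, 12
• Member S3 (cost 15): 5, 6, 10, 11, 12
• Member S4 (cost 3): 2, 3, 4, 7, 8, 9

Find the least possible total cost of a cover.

25

S1, S3, S4 together cover every certification (S1 ∪ S3 ∪ S4 = {1, 2, 3, 4, 5, 6, 7, 8, 9, 10, 11, 12}); total cost 7 + 15 + 3 = 25.
No covering selection has total cost below 25.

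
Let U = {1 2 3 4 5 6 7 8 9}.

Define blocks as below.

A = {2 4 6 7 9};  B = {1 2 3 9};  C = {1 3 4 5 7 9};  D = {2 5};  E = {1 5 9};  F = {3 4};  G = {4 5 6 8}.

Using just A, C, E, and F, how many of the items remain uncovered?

Union of A, C, E, F = {1, 2, 3, 4, 5, 6, 7, 9}.
Not covered: 8 — 1 item.

1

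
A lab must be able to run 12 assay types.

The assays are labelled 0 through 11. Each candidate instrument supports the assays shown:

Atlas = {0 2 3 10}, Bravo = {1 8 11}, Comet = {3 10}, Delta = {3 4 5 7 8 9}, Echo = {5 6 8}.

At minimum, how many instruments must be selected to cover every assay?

4

Take {Atlas, Bravo, Delta, Echo}. Their union is {0, 1, 2, 3, 4, 5, 6, 7, 8, 9, 10, 11}, which is all 12 assays.
Only Echo contains 6, so Echo is forced; the remaining 9 assays need at least 3 more instruments (each remaining instrument adds at most 4) — so at least 4 instruments are needed, and 4 is optimal.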